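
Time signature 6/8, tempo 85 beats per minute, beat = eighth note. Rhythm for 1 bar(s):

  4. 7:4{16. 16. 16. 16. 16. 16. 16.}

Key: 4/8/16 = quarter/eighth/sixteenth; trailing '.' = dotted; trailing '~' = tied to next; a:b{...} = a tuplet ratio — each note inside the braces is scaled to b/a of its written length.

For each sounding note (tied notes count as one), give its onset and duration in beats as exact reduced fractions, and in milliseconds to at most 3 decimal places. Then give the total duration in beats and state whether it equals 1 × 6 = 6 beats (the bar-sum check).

1) 0.0ms=0b +2117.647ms=3b
2) 2117.647ms=3b +302.521ms=3/7b
3) 2420.168ms=24/7b +302.521ms=3/7b
4) 2722.689ms=27/7b +302.521ms=3/7b
5) 3025.21ms=30/7b +302.521ms=3/7b
6) 3327.731ms=33/7b +302.521ms=3/7b
7) 3630.252ms=36/7b +302.521ms=3/7b
8) 3932.773ms=39/7b +302.521ms=3/7b
Σ=6b of 6 (85bpm 6/8) — PASS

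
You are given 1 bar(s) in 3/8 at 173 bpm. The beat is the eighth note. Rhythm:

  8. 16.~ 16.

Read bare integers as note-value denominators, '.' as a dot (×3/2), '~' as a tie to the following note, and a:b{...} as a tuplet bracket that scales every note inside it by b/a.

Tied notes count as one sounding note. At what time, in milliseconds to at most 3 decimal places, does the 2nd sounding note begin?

note 2 onset = 3/2b = 520.231ms

1. 0.0ms @ 0 + 520.231ms (3/2)
2. 520.231ms @ 3/2 + 520.231ms (3/2)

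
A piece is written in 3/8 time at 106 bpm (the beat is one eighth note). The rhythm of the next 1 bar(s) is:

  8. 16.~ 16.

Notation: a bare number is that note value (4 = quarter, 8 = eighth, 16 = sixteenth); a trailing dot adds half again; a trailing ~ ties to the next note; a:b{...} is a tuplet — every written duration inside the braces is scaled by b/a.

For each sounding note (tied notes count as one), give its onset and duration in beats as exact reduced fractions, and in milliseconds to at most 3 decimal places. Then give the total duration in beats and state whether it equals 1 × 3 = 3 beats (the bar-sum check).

1) 0.0ms=0b +849.057ms=3/2b
2) 849.057ms=3/2b +849.057ms=3/2b
Σ=3b of 3 (106bpm 3/8) — PASS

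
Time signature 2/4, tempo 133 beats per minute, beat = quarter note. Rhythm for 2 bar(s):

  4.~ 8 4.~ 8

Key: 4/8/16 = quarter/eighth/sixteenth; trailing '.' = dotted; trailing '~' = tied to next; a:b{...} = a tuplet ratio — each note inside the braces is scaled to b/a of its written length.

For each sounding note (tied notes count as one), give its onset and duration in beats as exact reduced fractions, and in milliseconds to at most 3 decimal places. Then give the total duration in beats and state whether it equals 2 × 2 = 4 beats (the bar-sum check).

1) 0.0ms=0b +902.256ms=2b
2) 902.256ms=2b +902.256ms=2b
Σ=4b of 4 (133bpm 2/4) — PASS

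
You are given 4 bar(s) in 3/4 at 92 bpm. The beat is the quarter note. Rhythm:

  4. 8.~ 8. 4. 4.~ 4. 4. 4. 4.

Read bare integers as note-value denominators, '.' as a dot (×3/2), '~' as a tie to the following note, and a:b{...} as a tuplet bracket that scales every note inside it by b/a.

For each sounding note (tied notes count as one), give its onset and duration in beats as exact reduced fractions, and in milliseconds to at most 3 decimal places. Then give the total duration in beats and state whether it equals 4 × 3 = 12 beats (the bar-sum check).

1) 0.0ms=0b +978.261ms=3/2b
2) 978.261ms=3/2b +978.261ms=3/2b
3) 1956.522ms=3b +978.261ms=3/2b
4) 2934.783ms=9/2b +1956.522ms=3b
5) 4891.304ms=15/2b +978.261ms=3/2b
6) 5869.565ms=9b +978.261ms=3/2b
7) 6847.826ms=21/2b +978.261ms=3/2b
Σ=12b of 12 (92bpm 3/4) — PASS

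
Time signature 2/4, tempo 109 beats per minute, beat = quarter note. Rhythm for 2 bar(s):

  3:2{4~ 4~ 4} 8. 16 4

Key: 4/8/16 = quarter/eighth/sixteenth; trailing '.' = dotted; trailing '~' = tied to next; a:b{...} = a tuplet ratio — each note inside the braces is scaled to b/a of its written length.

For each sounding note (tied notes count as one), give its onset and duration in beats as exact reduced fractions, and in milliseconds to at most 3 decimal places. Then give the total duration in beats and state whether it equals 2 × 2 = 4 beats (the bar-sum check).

1) 0.0ms=0b +1100.917ms=2b
2) 1100.917ms=2b +412.844ms=3/4b
3) 1513.761ms=11/4b +137.615ms=1/4b
4) 1651.376ms=3b +550.459ms=1b
Σ=4b of 4 (109bpm 2/4) — PASS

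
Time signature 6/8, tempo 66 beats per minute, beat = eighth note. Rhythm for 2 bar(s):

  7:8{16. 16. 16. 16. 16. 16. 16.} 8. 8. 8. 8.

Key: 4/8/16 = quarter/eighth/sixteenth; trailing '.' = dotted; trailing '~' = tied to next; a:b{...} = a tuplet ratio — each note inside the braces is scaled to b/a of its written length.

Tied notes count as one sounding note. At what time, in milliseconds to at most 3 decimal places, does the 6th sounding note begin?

note 6 onset = 30/7b = 3896.104ms

1. 0.0ms @ 0 + 779.221ms (6/7)
2. 779.221ms @ 6/7 + 779.221ms (6/7)
3. 1558.442ms @ 12/7 + 779.221ms (6/7)
4. 2337.662ms @ 18/7 + 779.221ms (6/7)
5. 3116.883ms @ 24/7 + 779.221ms (6/7)
6. 3896.104ms @ 30/7 + 779.221ms (6/7)
7. 4675.325ms @ 36/7 + 779.221ms (6/7)
8. 5454.545ms @ 6 + 1363.636ms (3/2)
9. 6818.182ms @ 15/2 + 1363.636ms (3/2)
10. 8181.818ms @ 9 + 1363.636ms (3/2)
11. 9545.455ms @ 21/2 + 1363.636ms (3/2)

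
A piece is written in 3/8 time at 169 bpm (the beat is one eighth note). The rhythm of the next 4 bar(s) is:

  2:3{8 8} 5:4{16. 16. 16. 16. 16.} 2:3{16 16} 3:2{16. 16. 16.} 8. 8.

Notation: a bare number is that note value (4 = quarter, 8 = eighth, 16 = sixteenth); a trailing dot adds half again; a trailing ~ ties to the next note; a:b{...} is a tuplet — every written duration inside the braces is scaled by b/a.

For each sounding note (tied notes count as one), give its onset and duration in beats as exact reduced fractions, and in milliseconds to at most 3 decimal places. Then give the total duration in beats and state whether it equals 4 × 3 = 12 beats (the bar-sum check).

1) 0.0ms=0b +532.544ms=3/2b
2) 532.544ms=3/2b +532.544ms=3/2b
3) 1065.089ms=3b +213.018ms=3/5b
4) 1278.107ms=18/5b +213.018ms=3/5b
5) 1491.124ms=21/5b +213.018ms=3/5b
6) 1704.142ms=24/5b +213.018ms=3/5b
7) 1917.16ms=27/5b +213.018ms=3/5b
8) 2130.178ms=6b +266.272ms=3/4b
9) 2396.45ms=27/4b +266.272ms=3/4b
10) 2662.722ms=15/2b +177.515ms=1/2b
11) 2840.237ms=8b +177.515ms=1/2b
12) 3017.751ms=17/2b +177.515ms=1/2b
13) 3195.266ms=9b +532.544ms=3/2b
14) 3727.811ms=21/2b +532.544ms=3/2b
Σ=12b of 12 (169bpm 3/8) — PASS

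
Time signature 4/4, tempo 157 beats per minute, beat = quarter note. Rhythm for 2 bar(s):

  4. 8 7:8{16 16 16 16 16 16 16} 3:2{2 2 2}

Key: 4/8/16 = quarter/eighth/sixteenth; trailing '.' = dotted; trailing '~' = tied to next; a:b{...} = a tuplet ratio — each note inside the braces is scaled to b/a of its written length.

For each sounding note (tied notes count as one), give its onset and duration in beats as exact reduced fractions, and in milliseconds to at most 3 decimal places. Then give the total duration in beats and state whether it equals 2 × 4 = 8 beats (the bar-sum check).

1) 0.0ms=0b +573.248ms=3/2b
2) 573.248ms=3/2b +191.083ms=1/2b
3) 764.331ms=2b +109.19ms=2/7b
4) 873.521ms=16/7b +109.19ms=2/7b
5) 982.712ms=18/7b +109.19ms=2/7b
6) 1091.902ms=20/7b +109.19ms=2/7b
7) 1201.092ms=22/7b +109.19ms=2/7b
8) 1310.282ms=24/7b +109.19ms=2/7b
9) 1419.472ms=26/7b +109.19ms=2/7b
10) 1528.662ms=4b +509.554ms=4/3b
11) 2038.217ms=16/3b +509.554ms=4/3b
12) 2547.771ms=20/3b +509.554ms=4/3b
Σ=8b of 8 (157bpm 4/4) — PASS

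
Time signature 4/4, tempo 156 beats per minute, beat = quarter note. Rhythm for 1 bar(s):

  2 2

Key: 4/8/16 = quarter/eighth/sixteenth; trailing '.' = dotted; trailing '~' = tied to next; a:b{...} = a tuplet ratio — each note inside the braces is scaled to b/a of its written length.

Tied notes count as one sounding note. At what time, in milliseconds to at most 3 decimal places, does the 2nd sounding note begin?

note 2 onset = 2b = 769.231ms

1. 0.0ms @ 0 + 769.231ms (2)
2. 769.231ms @ 2 + 769.231ms (2)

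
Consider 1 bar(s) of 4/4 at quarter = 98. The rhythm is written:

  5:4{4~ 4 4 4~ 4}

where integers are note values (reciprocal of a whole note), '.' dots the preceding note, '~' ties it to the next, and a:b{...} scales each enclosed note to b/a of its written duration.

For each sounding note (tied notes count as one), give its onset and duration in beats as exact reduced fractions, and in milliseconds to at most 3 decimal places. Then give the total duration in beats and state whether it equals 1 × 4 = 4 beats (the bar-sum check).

1) 0.0ms=0b +979.592ms=8/5b
2) 979.592ms=8/5b +489.796ms=4/5b
3) 1469.388ms=12/5b +979.592ms=8/5b
Σ=4b of 4 (98bpm 4/4) — PASS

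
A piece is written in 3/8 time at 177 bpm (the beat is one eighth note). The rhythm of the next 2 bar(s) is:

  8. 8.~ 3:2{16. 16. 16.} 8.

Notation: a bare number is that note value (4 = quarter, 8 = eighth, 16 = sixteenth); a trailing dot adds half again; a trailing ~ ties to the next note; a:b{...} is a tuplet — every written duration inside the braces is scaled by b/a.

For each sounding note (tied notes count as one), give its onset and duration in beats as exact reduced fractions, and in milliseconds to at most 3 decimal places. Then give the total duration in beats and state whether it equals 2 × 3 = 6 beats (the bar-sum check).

1) 0.0ms=0b +508.475ms=3/2b
2) 508.475ms=3/2b +677.966ms=2b
3) 1186.441ms=7/2b +169.492ms=1/2b
4) 1355.932ms=4b +169.492ms=1/2b
5) 1525.424ms=9/2b +508.475ms=3/2b
Σ=6b of 6 (177bpm 3/8) — PASS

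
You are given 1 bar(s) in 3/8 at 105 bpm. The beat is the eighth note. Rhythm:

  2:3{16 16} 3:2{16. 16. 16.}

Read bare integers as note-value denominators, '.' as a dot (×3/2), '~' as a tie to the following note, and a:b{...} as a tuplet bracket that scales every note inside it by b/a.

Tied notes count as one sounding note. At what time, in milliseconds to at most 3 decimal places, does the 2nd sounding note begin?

note 2 onset = 3/4b = 428.571ms

1. 0.0ms @ 0 + 428.571ms (3/4)
2. 428.571ms @ 3/4 + 428.571ms (3/4)
3. 857.143ms @ 3/2 + 285.714ms (1/2)
4. 1142.857ms @ 2 + 285.714ms (1/2)
5. 1428.571ms @ 5/2 + 285.714ms (1/2)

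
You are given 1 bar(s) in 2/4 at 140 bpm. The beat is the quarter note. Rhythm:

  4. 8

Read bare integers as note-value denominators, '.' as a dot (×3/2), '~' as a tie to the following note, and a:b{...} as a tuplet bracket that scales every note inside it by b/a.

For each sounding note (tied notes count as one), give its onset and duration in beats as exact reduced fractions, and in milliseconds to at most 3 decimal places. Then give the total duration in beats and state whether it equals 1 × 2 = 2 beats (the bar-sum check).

1) 0.0ms=0b +642.857ms=3/2b
2) 642.857ms=3/2b +214.286ms=1/2b
Σ=2b of 2 (140bpm 2/4) — PASS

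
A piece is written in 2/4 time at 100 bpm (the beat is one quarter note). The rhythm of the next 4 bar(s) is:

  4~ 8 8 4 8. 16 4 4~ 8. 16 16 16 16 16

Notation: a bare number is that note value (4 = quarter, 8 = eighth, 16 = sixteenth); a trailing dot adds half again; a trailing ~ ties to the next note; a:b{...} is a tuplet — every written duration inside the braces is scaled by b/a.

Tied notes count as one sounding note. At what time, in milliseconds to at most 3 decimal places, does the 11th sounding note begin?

1. 0.0ms @ 0 + 900.0ms (3/2)
2. 900.0ms @ 3/2 + 300.0ms (1/2)
3. 1200.0ms @ 2 + 600.0ms (1)
4. 1800.0ms @ 3 + 450.0ms (3/4)
5. 2250.0ms @ 15/4 + 150.0ms (1/4)
6. 2400.0ms @ 4 + 600.0ms (1)
7. 3000.0ms @ 5 + 1050.0ms (7/4)
8. 4050.0ms @ 27/4 + 150.0ms (1/4)
9. 4200.0ms @ 7 + 150.0ms (1/4)
10. 4350.0ms @ 29/4 + 150.0ms (1/4)
11. 4500.0ms @ 15/2 + 150.0ms (1/4)
12. 4650.0ms @ 31/4 + 150.0ms (1/4)

note 11 onset = 15/2b = 4500.0ms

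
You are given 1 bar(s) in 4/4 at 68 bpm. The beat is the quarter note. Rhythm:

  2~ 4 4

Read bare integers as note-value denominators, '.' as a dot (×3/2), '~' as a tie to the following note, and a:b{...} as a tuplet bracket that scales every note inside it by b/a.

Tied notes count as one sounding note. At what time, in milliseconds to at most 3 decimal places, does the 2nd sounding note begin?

1. 0.0ms @ 0 + 2647.059ms (3)
2. 2647.059ms @ 3 + 882.353ms (1)

note 2 onset = 3b = 2647.059ms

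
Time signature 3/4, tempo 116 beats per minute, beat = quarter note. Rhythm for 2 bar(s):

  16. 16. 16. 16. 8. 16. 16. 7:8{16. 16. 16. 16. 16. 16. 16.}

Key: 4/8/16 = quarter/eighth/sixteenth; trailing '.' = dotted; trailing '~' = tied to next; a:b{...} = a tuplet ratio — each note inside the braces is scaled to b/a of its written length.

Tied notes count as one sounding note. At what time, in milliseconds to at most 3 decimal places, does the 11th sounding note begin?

note 11 onset = 30/7b = 2216.749ms

1. 0.0ms @ 0 + 193.966ms (3/8)
2. 193.966ms @ 3/8 + 193.966ms (3/8)
3. 387.931ms @ 3/4 + 193.966ms (3/8)
4. 581.897ms @ 9/8 + 193.966ms (3/8)
5. 775.862ms @ 3/2 + 387.931ms (3/4)
6. 1163.793ms @ 9/4 + 193.966ms (3/8)
7. 1357.759ms @ 21/8 + 193.966ms (3/8)
8. 1551.724ms @ 3 + 221.675ms (3/7)
9. 1773.399ms @ 24/7 + 221.675ms (3/7)
10. 1995.074ms @ 27/7 + 221.675ms (3/7)
11. 2216.749ms @ 30/7 + 221.675ms (3/7)
12. 2438.424ms @ 33/7 + 221.675ms (3/7)
13. 2660.099ms @ 36/7 + 221.675ms (3/7)
14. 2881.773ms @ 39/7 + 221.675ms (3/7)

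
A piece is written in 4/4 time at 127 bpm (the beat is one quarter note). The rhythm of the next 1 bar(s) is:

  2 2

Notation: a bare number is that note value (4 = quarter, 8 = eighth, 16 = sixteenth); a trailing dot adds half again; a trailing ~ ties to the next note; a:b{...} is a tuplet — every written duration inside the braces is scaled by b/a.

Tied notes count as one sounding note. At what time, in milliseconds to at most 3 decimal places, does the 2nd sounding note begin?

note 2 onset = 2b = 944.882ms

1. 0.0ms @ 0 + 944.882ms (2)
2. 944.882ms @ 2 + 944.882ms (2)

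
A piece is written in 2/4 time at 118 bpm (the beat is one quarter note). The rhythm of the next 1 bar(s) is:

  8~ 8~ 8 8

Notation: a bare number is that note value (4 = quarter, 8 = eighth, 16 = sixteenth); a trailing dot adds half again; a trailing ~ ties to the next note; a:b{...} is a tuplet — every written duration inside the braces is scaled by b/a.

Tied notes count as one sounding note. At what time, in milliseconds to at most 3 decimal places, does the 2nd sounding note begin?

1. 0.0ms @ 0 + 762.712ms (3/2)
2. 762.712ms @ 3/2 + 254.237ms (1/2)

note 2 onset = 3/2b = 762.712ms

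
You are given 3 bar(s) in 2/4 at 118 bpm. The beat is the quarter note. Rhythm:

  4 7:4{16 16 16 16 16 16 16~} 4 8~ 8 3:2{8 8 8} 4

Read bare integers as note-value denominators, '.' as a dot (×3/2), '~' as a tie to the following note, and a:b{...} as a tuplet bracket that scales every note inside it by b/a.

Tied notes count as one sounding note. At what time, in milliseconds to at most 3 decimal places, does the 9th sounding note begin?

note 9 onset = 3b = 1525.424ms

1. 0.0ms @ 0 + 508.475ms (1)
2. 508.475ms @ 1 + 72.639ms (1/7)
3. 581.114ms @ 8/7 + 72.639ms (1/7)
4. 653.753ms @ 9/7 + 72.639ms (1/7)
5. 726.392ms @ 10/7 + 72.639ms (1/7)
6. 799.031ms @ 11/7 + 72.639ms (1/7)
7. 871.671ms @ 12/7 + 72.639ms (1/7)
8. 944.31ms @ 13/7 + 581.114ms (8/7)
9. 1525.424ms @ 3 + 508.475ms (1)
10. 2033.898ms @ 4 + 169.492ms (1/3)
11. 2203.39ms @ 13/3 + 169.492ms (1/3)
12. 2372.881ms @ 14/3 + 169.492ms (1/3)
13. 2542.373ms @ 5 + 508.475ms (1)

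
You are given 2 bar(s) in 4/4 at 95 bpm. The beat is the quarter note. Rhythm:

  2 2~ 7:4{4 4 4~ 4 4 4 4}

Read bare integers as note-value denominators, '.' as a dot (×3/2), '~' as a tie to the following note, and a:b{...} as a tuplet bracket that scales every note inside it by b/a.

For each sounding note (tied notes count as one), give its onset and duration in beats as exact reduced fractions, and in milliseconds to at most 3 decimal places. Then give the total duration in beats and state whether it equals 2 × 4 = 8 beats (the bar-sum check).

1) 0.0ms=0b +1263.158ms=2b
2) 1263.158ms=2b +1624.06ms=18/7b
3) 2887.218ms=32/7b +360.902ms=4/7b
4) 3248.12ms=36/7b +721.805ms=8/7b
5) 3969.925ms=44/7b +360.902ms=4/7b
6) 4330.827ms=48/7b +360.902ms=4/7b
7) 4691.729ms=52/7b +360.902ms=4/7b
Σ=8b of 8 (95bpm 4/4) — PASS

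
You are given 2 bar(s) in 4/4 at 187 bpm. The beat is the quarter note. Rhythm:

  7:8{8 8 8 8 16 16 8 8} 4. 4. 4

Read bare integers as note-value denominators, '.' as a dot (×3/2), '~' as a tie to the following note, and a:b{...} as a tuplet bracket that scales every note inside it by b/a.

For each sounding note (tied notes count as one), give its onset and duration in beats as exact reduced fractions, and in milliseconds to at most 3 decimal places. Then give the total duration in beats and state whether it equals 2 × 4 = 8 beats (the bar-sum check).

1) 0.0ms=0b +183.346ms=4/7b
2) 183.346ms=4/7b +183.346ms=4/7b
3) 366.692ms=8/7b +183.346ms=4/7b
4) 550.038ms=12/7b +183.346ms=4/7b
5) 733.384ms=16/7b +91.673ms=2/7b
6) 825.057ms=18/7b +91.673ms=2/7b
7) 916.73ms=20/7b +183.346ms=4/7b
8) 1100.076ms=24/7b +183.346ms=4/7b
9) 1283.422ms=4b +481.283ms=3/2b
10) 1764.706ms=11/2b +481.283ms=3/2b
11) 2245.989ms=7b +320.856ms=1b
Σ=8b of 8 (187bpm 4/4) — PASS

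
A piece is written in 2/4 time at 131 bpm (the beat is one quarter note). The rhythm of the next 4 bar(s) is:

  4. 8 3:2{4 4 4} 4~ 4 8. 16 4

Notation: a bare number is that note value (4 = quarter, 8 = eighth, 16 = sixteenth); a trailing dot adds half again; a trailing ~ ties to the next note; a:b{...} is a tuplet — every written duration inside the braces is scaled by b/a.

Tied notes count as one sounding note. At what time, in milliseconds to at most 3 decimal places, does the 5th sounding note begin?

note 5 onset = 10/3b = 1526.718ms

1. 0.0ms @ 0 + 687.023ms (3/2)
2. 687.023ms @ 3/2 + 229.008ms (1/2)
3. 916.031ms @ 2 + 305.344ms (2/3)
4. 1221.374ms @ 8/3 + 305.344ms (2/3)
5. 1526.718ms @ 10/3 + 305.344ms (2/3)
6. 1832.061ms @ 4 + 916.031ms (2)
7. 2748.092ms @ 6 + 343.511ms (3/4)
8. 3091.603ms @ 27/4 + 114.504ms (1/4)
9. 3206.107ms @ 7 + 458.015ms (1)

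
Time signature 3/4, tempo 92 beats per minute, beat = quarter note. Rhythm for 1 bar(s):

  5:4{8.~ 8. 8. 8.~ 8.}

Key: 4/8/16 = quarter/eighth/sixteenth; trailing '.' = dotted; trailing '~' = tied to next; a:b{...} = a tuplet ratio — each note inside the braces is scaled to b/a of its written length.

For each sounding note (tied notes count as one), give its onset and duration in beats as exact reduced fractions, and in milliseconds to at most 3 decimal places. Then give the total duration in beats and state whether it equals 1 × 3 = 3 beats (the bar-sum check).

1) 0.0ms=0b +782.609ms=6/5b
2) 782.609ms=6/5b +391.304ms=3/5b
3) 1173.913ms=9/5b +782.609ms=6/5b
Σ=3b of 3 (92bpm 3/4) — PASS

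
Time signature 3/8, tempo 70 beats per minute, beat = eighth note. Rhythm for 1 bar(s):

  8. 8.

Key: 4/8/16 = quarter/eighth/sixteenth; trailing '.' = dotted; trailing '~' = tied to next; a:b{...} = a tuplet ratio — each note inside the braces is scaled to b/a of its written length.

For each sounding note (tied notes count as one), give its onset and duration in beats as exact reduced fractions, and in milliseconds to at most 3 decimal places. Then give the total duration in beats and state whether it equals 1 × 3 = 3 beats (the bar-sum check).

1) 0.0ms=0b +1285.714ms=3/2b
2) 1285.714ms=3/2b +1285.714ms=3/2b
Σ=3b of 3 (70bpm 3/8) — PASS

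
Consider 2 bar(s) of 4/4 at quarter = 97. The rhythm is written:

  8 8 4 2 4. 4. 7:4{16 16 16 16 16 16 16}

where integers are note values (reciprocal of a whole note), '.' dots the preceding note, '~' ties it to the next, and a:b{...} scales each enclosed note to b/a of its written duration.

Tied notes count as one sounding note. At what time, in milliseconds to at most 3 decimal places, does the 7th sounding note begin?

1. 0.0ms @ 0 + 309.278ms (1/2)
2. 309.278ms @ 1/2 + 309.278ms (1/2)
3. 618.557ms @ 1 + 618.557ms (1)
4. 1237.113ms @ 2 + 1237.113ms (2)
5. 2474.227ms @ 4 + 927.835ms (3/2)
6. 3402.062ms @ 11/2 + 927.835ms (3/2)
7. 4329.897ms @ 7 + 88.365ms (1/7)
8. 4418.262ms @ 50/7 + 88.365ms (1/7)
9. 4506.627ms @ 51/7 + 88.365ms (1/7)
10. 4594.993ms @ 52/7 + 88.365ms (1/7)
11. 4683.358ms @ 53/7 + 88.365ms (1/7)
12. 4771.723ms @ 54/7 + 88.365ms (1/7)
13. 4860.088ms @ 55/7 + 88.365ms (1/7)

note 7 onset = 7b = 4329.897ms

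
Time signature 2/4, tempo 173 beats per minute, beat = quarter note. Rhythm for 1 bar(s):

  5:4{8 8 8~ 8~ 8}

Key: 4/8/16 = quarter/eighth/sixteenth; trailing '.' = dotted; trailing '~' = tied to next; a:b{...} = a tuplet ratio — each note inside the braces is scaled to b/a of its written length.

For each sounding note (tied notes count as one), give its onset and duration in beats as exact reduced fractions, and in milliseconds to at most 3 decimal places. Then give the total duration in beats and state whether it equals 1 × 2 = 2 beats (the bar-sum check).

1) 0.0ms=0b +138.728ms=2/5b
2) 138.728ms=2/5b +138.728ms=2/5b
3) 277.457ms=4/5b +416.185ms=6/5b
Σ=2b of 2 (173bpm 2/4) — PASS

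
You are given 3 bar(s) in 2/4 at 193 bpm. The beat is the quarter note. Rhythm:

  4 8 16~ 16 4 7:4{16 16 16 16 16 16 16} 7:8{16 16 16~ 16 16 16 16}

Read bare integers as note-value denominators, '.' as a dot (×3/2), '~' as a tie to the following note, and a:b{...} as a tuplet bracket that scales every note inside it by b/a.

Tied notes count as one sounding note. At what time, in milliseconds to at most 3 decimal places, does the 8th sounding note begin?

1. 0.0ms @ 0 + 310.881ms (1)
2. 310.881ms @ 1 + 155.44ms (1/2)
3. 466.321ms @ 3/2 + 155.44ms (1/2)
4. 621.762ms @ 2 + 310.881ms (1)
5. 932.642ms @ 3 + 44.412ms (1/7)
6. 977.054ms @ 22/7 + 44.412ms (1/7)
7. 1021.466ms @ 23/7 + 44.412ms (1/7)
8. 1065.877ms @ 24/7 + 44.412ms (1/7)
9. 1110.289ms @ 25/7 + 44.412ms (1/7)
10. 1154.7ms @ 26/7 + 44.412ms (1/7)
11. 1199.112ms @ 27/7 + 44.412ms (1/7)
12. 1243.523ms @ 4 + 88.823ms (2/7)
13. 1332.346ms @ 30/7 + 88.823ms (2/7)
14. 1421.17ms @ 32/7 + 177.646ms (4/7)
15. 1598.816ms @ 36/7 + 88.823ms (2/7)
16. 1687.639ms @ 38/7 + 88.823ms (2/7)
17. 1776.462ms @ 40/7 + 88.823ms (2/7)

note 8 onset = 24/7b = 1065.877ms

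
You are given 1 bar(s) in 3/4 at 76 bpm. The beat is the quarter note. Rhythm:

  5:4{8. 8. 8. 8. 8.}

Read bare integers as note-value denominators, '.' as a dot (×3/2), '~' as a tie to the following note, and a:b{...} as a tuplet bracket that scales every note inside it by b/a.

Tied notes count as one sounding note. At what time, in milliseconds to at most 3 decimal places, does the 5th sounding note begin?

1. 0.0ms @ 0 + 473.684ms (3/5)
2. 473.684ms @ 3/5 + 473.684ms (3/5)
3. 947.368ms @ 6/5 + 473.684ms (3/5)
4. 1421.053ms @ 9/5 + 473.684ms (3/5)
5. 1894.737ms @ 12/5 + 473.684ms (3/5)

note 5 onset = 12/5b = 1894.737ms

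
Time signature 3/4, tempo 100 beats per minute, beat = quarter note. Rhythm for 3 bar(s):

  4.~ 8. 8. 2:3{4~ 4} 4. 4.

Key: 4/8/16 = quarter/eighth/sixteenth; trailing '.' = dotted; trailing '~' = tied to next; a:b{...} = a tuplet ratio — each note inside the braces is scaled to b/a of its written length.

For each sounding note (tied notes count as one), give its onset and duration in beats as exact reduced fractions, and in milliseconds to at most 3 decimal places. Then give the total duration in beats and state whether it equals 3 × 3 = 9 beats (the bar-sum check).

1) 0.0ms=0b +1350.0ms=9/4b
2) 1350.0ms=9/4b +450.0ms=3/4b
3) 1800.0ms=3b +1800.0ms=3b
4) 3600.0ms=6b +900.0ms=3/2b
5) 4500.0ms=15/2b +900.0ms=3/2b
Σ=9b of 9 (100bpm 3/4) — PASS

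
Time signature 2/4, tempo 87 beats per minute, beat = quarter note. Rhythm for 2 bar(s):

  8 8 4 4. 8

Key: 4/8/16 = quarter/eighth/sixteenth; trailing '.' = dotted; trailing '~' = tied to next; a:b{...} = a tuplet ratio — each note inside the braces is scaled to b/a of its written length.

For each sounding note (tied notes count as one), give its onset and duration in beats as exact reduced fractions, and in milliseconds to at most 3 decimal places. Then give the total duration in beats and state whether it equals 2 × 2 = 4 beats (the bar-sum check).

1) 0.0ms=0b +344.828ms=1/2b
2) 344.828ms=1/2b +344.828ms=1/2b
3) 689.655ms=1b +689.655ms=1b
4) 1379.31ms=2b +1034.483ms=3/2b
5) 2413.793ms=7/2b +344.828ms=1/2b
Σ=4b of 4 (87bpm 2/4) — PASS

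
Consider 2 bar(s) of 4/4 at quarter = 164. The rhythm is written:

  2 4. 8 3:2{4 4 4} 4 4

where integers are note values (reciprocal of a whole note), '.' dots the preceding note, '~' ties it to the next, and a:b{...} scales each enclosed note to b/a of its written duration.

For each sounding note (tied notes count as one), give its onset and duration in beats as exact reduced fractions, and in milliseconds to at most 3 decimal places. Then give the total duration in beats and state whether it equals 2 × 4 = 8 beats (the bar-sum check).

1) 0.0ms=0b +731.707ms=2b
2) 731.707ms=2b +548.78ms=3/2b
3) 1280.488ms=7/2b +182.927ms=1/2b
4) 1463.415ms=4b +243.902ms=2/3b
5) 1707.317ms=14/3b +243.902ms=2/3b
6) 1951.22ms=16/3b +243.902ms=2/3b
7) 2195.122ms=6b +365.854ms=1b
8) 2560.976ms=7b +365.854ms=1b
Σ=8b of 8 (164bpm 4/4) — PASS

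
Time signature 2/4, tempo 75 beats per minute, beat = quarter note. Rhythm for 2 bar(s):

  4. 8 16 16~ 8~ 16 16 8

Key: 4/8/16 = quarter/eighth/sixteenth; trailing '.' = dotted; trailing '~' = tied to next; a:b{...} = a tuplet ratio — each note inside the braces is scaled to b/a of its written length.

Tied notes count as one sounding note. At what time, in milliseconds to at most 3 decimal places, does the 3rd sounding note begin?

note 3 onset = 2b = 1600.0ms

1. 0.0ms @ 0 + 1200.0ms (3/2)
2. 1200.0ms @ 3/2 + 400.0ms (1/2)
3. 1600.0ms @ 2 + 200.0ms (1/4)
4. 1800.0ms @ 9/4 + 800.0ms (1)
5. 2600.0ms @ 13/4 + 200.0ms (1/4)
6. 2800.0ms @ 7/2 + 400.0ms (1/2)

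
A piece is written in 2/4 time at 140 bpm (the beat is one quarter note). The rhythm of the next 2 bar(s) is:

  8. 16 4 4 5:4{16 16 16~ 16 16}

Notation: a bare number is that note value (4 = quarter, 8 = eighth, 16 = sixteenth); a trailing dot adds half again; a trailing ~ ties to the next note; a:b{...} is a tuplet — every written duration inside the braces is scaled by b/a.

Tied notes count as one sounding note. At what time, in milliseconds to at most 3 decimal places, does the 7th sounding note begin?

note 7 onset = 17/5b = 1457.143ms

1. 0.0ms @ 0 + 321.429ms (3/4)
2. 321.429ms @ 3/4 + 107.143ms (1/4)
3. 428.571ms @ 1 + 428.571ms (1)
4. 857.143ms @ 2 + 428.571ms (1)
5. 1285.714ms @ 3 + 85.714ms (1/5)
6. 1371.429ms @ 16/5 + 85.714ms (1/5)
7. 1457.143ms @ 17/5 + 171.429ms (2/5)
8. 1628.571ms @ 19/5 + 85.714ms (1/5)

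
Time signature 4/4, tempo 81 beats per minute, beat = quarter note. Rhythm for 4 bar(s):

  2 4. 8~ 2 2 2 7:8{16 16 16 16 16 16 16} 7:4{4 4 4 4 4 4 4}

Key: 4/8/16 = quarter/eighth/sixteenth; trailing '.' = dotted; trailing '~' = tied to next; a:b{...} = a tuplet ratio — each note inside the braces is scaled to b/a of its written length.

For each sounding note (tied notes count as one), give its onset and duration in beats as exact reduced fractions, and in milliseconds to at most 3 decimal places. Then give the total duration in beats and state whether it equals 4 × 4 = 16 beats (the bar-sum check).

1) 0.0ms=0b +1481.481ms=2b
2) 1481.481ms=2b +1111.111ms=3/2b
3) 2592.593ms=7/2b +1851.852ms=5/2b
4) 4444.444ms=6b +1481.481ms=2b
5) 5925.926ms=8b +1481.481ms=2b
6) 7407.407ms=10b +211.64ms=2/7b
7) 7619.048ms=72/7b +211.64ms=2/7b
8) 7830.688ms=74/7b +211.64ms=2/7b
9) 8042.328ms=76/7b +211.64ms=2/7b
10) 8253.968ms=78/7b +211.64ms=2/7b
11) 8465.608ms=80/7b +211.64ms=2/7b
12) 8677.249ms=82/7b +211.64ms=2/7b
13) 8888.889ms=12b +423.28ms=4/7b
14) 9312.169ms=88/7b +423.28ms=4/7b
15) 9735.45ms=92/7b +423.28ms=4/7b
16) 10158.73ms=96/7b +423.28ms=4/7b
17) 10582.011ms=100/7b +423.28ms=4/7b
18) 11005.291ms=104/7b +423.28ms=4/7b
19) 11428.571ms=108/7b +423.28ms=4/7b
Σ=16b of 16 (81bpm 4/4) — PASS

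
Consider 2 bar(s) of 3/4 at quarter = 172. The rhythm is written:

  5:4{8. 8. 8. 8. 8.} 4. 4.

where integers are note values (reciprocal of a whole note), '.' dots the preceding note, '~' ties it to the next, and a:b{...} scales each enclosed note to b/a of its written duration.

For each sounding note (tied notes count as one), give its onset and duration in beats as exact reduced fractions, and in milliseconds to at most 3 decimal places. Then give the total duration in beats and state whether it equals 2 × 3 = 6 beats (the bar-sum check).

1) 0.0ms=0b +209.302ms=3/5b
2) 209.302ms=3/5b +209.302ms=3/5b
3) 418.605ms=6/5b +209.302ms=3/5b
4) 627.907ms=9/5b +209.302ms=3/5b
5) 837.209ms=12/5b +209.302ms=3/5b
6) 1046.512ms=3b +523.256ms=3/2b
7) 1569.767ms=9/2b +523.256ms=3/2b
Σ=6b of 6 (172bpm 3/4) — PASS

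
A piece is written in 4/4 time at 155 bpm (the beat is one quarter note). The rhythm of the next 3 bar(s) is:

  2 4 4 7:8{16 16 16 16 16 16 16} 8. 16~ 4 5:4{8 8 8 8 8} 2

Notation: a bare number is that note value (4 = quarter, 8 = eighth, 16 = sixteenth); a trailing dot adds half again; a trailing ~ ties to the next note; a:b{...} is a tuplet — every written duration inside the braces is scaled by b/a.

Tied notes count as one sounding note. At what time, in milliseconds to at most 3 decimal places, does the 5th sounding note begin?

1. 0.0ms @ 0 + 774.194ms (2)
2. 774.194ms @ 2 + 387.097ms (1)
3. 1161.29ms @ 3 + 387.097ms (1)
4. 1548.387ms @ 4 + 110.599ms (2/7)
5. 1658.986ms @ 30/7 + 110.599ms (2/7)
6. 1769.585ms @ 32/7 + 110.599ms (2/7)
7. 1880.184ms @ 34/7 + 110.599ms (2/7)
8. 1990.783ms @ 36/7 + 110.599ms (2/7)
9. 2101.382ms @ 38/7 + 110.599ms (2/7)
10. 2211.982ms @ 40/7 + 110.599ms (2/7)
11. 2322.581ms @ 6 + 290.323ms (3/4)
12. 2612.903ms @ 27/4 + 483.871ms (5/4)
13. 3096.774ms @ 8 + 154.839ms (2/5)
14. 3251.613ms @ 42/5 + 154.839ms (2/5)
15. 3406.452ms @ 44/5 + 154.839ms (2/5)
16. 3561.29ms @ 46/5 + 154.839ms (2/5)
17. 3716.129ms @ 48/5 + 154.839ms (2/5)
18. 3870.968ms @ 10 + 774.194ms (2)

note 5 onset = 30/7b = 1658.986ms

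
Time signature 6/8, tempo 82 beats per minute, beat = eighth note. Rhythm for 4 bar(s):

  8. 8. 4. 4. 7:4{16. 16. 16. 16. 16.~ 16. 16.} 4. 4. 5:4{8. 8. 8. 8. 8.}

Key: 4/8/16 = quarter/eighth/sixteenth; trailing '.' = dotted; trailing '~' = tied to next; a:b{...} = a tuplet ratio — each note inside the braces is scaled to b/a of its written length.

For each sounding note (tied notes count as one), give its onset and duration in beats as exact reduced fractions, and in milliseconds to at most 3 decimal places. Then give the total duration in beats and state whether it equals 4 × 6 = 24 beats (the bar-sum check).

1) 0.0ms=0b +1097.561ms=3/2b
2) 1097.561ms=3/2b +1097.561ms=3/2b
3) 2195.122ms=3b +2195.122ms=3b
4) 4390.244ms=6b +2195.122ms=3b
5) 6585.366ms=9b +313.589ms=3/7b
6) 6898.955ms=66/7b +313.589ms=3/7b
7) 7212.544ms=69/7b +313.589ms=3/7b
8) 7526.132ms=72/7b +313.589ms=3/7b
9) 7839.721ms=75/7b +627.178ms=6/7b
10) 8466.899ms=81/7b +313.589ms=3/7b
11) 8780.488ms=12b +2195.122ms=3b
12) 10975.61ms=15b +2195.122ms=3b
13) 13170.732ms=18b +878.049ms=6/5b
14) 14048.78ms=96/5b +878.049ms=6/5b
15) 14926.829ms=102/5b +878.049ms=6/5b
16) 15804.878ms=108/5b +878.049ms=6/5b
17) 16682.927ms=114/5b +878.049ms=6/5b
Σ=24b of 24 (82bpm 6/8) — PASS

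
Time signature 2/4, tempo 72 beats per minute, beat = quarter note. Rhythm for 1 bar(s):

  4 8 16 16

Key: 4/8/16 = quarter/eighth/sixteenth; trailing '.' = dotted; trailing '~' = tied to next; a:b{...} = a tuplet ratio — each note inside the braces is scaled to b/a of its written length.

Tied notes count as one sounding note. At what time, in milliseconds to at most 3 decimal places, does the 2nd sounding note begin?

1. 0.0ms @ 0 + 833.333ms (1)
2. 833.333ms @ 1 + 416.667ms (1/2)
3. 1250.0ms @ 3/2 + 208.333ms (1/4)
4. 1458.333ms @ 7/4 + 208.333ms (1/4)

note 2 onset = 1b = 833.333ms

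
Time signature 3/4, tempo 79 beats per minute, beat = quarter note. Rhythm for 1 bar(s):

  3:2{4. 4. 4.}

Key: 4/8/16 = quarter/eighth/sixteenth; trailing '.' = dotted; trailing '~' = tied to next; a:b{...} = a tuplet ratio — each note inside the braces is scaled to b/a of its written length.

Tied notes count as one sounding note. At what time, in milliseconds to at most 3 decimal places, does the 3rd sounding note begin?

note 3 onset = 2b = 1518.987ms

1. 0.0ms @ 0 + 759.494ms (1)
2. 759.494ms @ 1 + 759.494ms (1)
3. 1518.987ms @ 2 + 759.494ms (1)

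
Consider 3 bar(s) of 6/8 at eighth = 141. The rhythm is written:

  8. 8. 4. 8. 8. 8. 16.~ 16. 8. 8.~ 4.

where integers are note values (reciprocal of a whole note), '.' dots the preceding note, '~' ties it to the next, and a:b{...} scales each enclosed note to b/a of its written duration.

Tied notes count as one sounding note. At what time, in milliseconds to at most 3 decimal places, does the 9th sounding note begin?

note 9 onset = 27/2b = 5744.681ms

1. 0.0ms @ 0 + 638.298ms (3/2)
2. 638.298ms @ 3/2 + 638.298ms (3/2)
3. 1276.596ms @ 3 + 1276.596ms (3)
4. 2553.191ms @ 6 + 638.298ms (3/2)
5. 3191.489ms @ 15/2 + 638.298ms (3/2)
6. 3829.787ms @ 9 + 638.298ms (3/2)
7. 4468.085ms @ 21/2 + 638.298ms (3/2)
8. 5106.383ms @ 12 + 638.298ms (3/2)
9. 5744.681ms @ 27/2 + 1914.894ms (9/2)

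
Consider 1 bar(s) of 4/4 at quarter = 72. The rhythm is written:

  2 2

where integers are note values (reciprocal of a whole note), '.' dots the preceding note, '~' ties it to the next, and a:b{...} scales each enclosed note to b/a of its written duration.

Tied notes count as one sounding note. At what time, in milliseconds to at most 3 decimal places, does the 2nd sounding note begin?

note 2 onset = 2b = 1666.667ms

1. 0.0ms @ 0 + 1666.667ms (2)
2. 1666.667ms @ 2 + 1666.667ms (2)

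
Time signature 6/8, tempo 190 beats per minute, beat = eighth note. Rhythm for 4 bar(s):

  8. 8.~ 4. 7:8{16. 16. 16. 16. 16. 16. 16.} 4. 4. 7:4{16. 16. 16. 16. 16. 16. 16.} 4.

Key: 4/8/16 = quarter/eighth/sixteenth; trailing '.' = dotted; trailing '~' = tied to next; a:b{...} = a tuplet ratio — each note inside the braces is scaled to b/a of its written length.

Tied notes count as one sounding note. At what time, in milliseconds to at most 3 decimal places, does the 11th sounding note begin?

note 11 onset = 15b = 4736.842ms

1. 0.0ms @ 0 + 473.684ms (3/2)
2. 473.684ms @ 3/2 + 1421.053ms (9/2)
3. 1894.737ms @ 6 + 270.677ms (6/7)
4. 2165.414ms @ 48/7 + 270.677ms (6/7)
5. 2436.09ms @ 54/7 + 270.677ms (6/7)
6. 2706.767ms @ 60/7 + 270.677ms (6/7)
7. 2977.444ms @ 66/7 + 270.677ms (6/7)
8. 3248.12ms @ 72/7 + 270.677ms (6/7)
9. 3518.797ms @ 78/7 + 270.677ms (6/7)
10. 3789.474ms @ 12 + 947.368ms (3)
11. 4736.842ms @ 15 + 947.368ms (3)
12. 5684.211ms @ 18 + 135.338ms (3/7)
13. 5819.549ms @ 129/7 + 135.338ms (3/7)
14. 5954.887ms @ 132/7 + 135.338ms (3/7)
15. 6090.226ms @ 135/7 + 135.338ms (3/7)
16. 6225.564ms @ 138/7 + 135.338ms (3/7)
17. 6360.902ms @ 141/7 + 135.338ms (3/7)
18. 6496.241ms @ 144/7 + 135.338ms (3/7)
19. 6631.579ms @ 21 + 947.368ms (3)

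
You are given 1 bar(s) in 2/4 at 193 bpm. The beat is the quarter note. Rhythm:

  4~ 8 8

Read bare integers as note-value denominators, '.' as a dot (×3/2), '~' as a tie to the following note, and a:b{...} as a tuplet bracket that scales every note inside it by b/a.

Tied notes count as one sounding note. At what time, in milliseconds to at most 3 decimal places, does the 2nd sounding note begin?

1. 0.0ms @ 0 + 466.321ms (3/2)
2. 466.321ms @ 3/2 + 155.44ms (1/2)

note 2 onset = 3/2b = 466.321ms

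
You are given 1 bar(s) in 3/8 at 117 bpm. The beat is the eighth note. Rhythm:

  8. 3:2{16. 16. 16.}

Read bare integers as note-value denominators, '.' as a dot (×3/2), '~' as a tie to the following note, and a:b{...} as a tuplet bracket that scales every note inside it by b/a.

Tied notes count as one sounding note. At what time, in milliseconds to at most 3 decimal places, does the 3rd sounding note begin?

1. 0.0ms @ 0 + 769.231ms (3/2)
2. 769.231ms @ 3/2 + 256.41ms (1/2)
3. 1025.641ms @ 2 + 256.41ms (1/2)
4. 1282.051ms @ 5/2 + 256.41ms (1/2)

note 3 onset = 2b = 1025.641ms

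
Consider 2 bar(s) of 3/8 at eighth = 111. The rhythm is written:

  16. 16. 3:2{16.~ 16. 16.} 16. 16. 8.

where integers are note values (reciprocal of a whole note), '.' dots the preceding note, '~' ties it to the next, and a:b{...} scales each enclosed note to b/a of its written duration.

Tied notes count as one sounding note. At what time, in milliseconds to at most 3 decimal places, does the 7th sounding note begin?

1. 0.0ms @ 0 + 405.405ms (3/4)
2. 405.405ms @ 3/4 + 405.405ms (3/4)
3. 810.811ms @ 3/2 + 540.541ms (1)
4. 1351.351ms @ 5/2 + 270.27ms (1/2)
5. 1621.622ms @ 3 + 405.405ms (3/4)
6. 2027.027ms @ 15/4 + 405.405ms (3/4)
7. 2432.432ms @ 9/2 + 810.811ms (3/2)

note 7 onset = 9/2b = 2432.432ms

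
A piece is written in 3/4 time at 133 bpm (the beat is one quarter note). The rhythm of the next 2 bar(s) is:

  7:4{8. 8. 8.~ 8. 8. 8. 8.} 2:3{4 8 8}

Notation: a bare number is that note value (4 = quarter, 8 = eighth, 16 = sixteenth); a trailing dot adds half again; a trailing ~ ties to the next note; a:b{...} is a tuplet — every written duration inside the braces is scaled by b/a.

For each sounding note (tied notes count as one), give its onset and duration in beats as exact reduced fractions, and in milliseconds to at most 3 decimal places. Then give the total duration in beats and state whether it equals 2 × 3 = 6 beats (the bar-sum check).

1) 0.0ms=0b +193.34ms=3/7b
2) 193.34ms=3/7b +193.34ms=3/7b
3) 386.681ms=6/7b +386.681ms=6/7b
4) 773.362ms=12/7b +193.34ms=3/7b
5) 966.702ms=15/7b +193.34ms=3/7b
6) 1160.043ms=18/7b +193.34ms=3/7b
7) 1353.383ms=3b +676.692ms=3/2b
8) 2030.075ms=9/2b +338.346ms=3/4b
9) 2368.421ms=21/4b +338.346ms=3/4b
Σ=6b of 6 (133bpm 3/4) — PASS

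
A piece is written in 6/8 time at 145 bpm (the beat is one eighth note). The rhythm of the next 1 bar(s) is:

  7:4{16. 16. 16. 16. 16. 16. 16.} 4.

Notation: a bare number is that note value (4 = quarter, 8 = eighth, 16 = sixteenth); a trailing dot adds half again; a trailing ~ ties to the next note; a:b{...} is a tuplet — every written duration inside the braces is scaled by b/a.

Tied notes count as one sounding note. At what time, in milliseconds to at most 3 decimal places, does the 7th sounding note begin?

1. 0.0ms @ 0 + 177.34ms (3/7)
2. 177.34ms @ 3/7 + 177.34ms (3/7)
3. 354.68ms @ 6/7 + 177.34ms (3/7)
4. 532.02ms @ 9/7 + 177.34ms (3/7)
5. 709.36ms @ 12/7 + 177.34ms (3/7)
6. 886.7ms @ 15/7 + 177.34ms (3/7)
7. 1064.039ms @ 18/7 + 177.34ms (3/7)
8. 1241.379ms @ 3 + 1241.379ms (3)

note 7 onset = 18/7b = 1064.039ms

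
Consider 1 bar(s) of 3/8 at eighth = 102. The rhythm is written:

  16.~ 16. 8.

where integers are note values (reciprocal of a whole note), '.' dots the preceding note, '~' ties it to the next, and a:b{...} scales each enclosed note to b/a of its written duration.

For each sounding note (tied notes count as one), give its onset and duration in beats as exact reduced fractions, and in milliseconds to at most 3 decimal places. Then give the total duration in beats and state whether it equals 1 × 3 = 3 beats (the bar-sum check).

1) 0.0ms=0b +882.353ms=3/2b
2) 882.353ms=3/2b +882.353ms=3/2b
Σ=3b of 3 (102bpm 3/8) — PASS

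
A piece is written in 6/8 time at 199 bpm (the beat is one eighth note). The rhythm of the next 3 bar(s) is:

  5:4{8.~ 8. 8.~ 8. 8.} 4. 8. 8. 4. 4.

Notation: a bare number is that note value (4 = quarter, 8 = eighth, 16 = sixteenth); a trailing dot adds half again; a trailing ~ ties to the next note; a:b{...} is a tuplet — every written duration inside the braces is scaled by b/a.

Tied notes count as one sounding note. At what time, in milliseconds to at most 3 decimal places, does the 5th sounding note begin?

note 5 onset = 9b = 2713.568ms

1. 0.0ms @ 0 + 723.618ms (12/5)
2. 723.618ms @ 12/5 + 723.618ms (12/5)
3. 1447.236ms @ 24/5 + 361.809ms (6/5)
4. 1809.045ms @ 6 + 904.523ms (3)
5. 2713.568ms @ 9 + 452.261ms (3/2)
6. 3165.829ms @ 21/2 + 452.261ms (3/2)
7. 3618.09ms @ 12 + 904.523ms (3)
8. 4522.613ms @ 15 + 904.523ms (3)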